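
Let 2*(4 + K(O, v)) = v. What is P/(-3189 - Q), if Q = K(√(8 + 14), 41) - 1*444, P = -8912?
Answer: 17824/5523 ≈ 3.2272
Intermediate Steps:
K(O, v) = -4 + v/2
Q = -855/2 (Q = (-4 + (½)*41) - 1*444 = (-4 + 41/2) - 444 = 33/2 - 444 = -855/2 ≈ -427.50)
P/(-3189 - Q) = -8912/(-3189 - 1*(-855/2)) = -8912/(-3189 + 855/2) = -8912/(-5523/2) = -8912*(-2/5523) = 17824/5523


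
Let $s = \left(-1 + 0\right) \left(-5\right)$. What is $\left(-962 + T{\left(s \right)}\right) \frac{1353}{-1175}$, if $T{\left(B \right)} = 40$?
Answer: $\frac{1247466}{1175} \approx 1061.7$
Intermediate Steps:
$s = 5$ ($s = \left(-1\right) \left(-5\right) = 5$)
$\left(-962 + T{\left(s \right)}\right) \frac{1353}{-1175} = \left(-962 + 40\right) \frac{1353}{-1175} = - 922 \cdot 1353 \left(- \frac{1}{1175}\right) = \left(-922\right) \left(- \frac{1353}{1175}\right) = \frac{1247466}{1175}$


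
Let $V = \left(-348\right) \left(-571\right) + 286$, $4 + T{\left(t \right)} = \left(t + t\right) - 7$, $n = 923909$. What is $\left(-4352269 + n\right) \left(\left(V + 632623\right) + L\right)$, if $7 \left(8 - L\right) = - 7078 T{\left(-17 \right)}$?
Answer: $- \frac{18865802251400}{7} \approx -2.6951 \cdot 10^{12}$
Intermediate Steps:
$T{\left(t \right)} = -11 + 2 t$ ($T{\left(t \right)} = -4 + \left(\left(t + t\right) - 7\right) = -4 + \left(2 t - 7\right) = -4 + \left(-7 + 2 t\right) = -11 + 2 t$)
$V = 198994$ ($V = 198708 + 286 = 198994$)
$L = - \frac{318454}{7}$ ($L = 8 - \frac{\left(-7078\right) \left(-11 + 2 \left(-17\right)\right)}{7} = 8 - \frac{\left(-7078\right) \left(-11 - 34\right)}{7} = 8 - \frac{\left(-7078\right) \left(-45\right)}{7} = 8 - \frac{318510}{7} = - \frac{318454}{7} \approx -45493.0$)
$\left(-4352269 + n\right) \left(\left(V + 632623\right) + L\right) = \left(-4352269 + 923909\right) \left(\left(198994 + 632623\right) - \frac{318454}{7}\right) = - 3428360 \left(831617 - \frac{318454}{7}\right) = \left(-3428360\right) \frac{5502865}{7} = - \frac{18865802251400}{7}$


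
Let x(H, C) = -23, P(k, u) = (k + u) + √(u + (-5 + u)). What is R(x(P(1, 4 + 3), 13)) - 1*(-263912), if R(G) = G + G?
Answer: 263866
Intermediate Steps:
P(k, u) = k + u + √(-5 + 2*u) (P(k, u) = (k + u) + √(-5 + 2*u) = k + u + √(-5 + 2*u))
R(G) = 2*G
R(x(P(1, 4 + 3), 13)) - 1*(-263912) = 2*(-23) - 1*(-263912) = -46 + 263912 = 263866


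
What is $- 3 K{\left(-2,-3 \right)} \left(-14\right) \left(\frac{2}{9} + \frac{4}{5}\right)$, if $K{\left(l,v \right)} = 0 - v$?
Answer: $\frac{644}{5} \approx 128.8$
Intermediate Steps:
$K{\left(l,v \right)} = - v$
$- 3 K{\left(-2,-3 \right)} \left(-14\right) \left(\frac{2}{9} + \frac{4}{5}\right) = - 3 \left(\left(-1\right) \left(-3\right)\right) \left(-14\right) \left(\frac{2}{9} + \frac{4}{5}\right) = \left(-3\right) 3 \left(-14\right) \left(2 \cdot \frac{1}{9} + 4 \cdot \frac{1}{5}\right) = \left(-9\right) \left(-14\right) \left(\frac{2}{9} + \frac{4}{5}\right) = 126 \cdot \frac{46}{45} = \frac{644}{5}$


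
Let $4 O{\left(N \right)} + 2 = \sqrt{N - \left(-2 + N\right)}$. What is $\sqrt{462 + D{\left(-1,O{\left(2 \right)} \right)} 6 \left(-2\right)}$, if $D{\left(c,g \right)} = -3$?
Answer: $\sqrt{498} \approx 22.316$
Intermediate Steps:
$O{\left(N \right)} = - \frac{1}{2} + \frac{\sqrt{2}}{4}$ ($O{\left(N \right)} = - \frac{1}{2} + \frac{\sqrt{N - \left(-2 + N\right)}}{4} = - \frac{1}{2} + \frac{\sqrt{2}}{4}$)
$\sqrt{462 + D{\left(-1,O{\left(2 \right)} \right)} 6 \left(-2\right)} = \sqrt{462 + \left(-3\right) 6 \left(-2\right)} = \sqrt{462 - -36} = \sqrt{462 + 36} = \sqrt{498}$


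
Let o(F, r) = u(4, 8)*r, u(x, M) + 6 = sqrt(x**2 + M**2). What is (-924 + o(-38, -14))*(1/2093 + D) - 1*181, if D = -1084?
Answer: 272203201/299 + 18150488*sqrt(5)/299 ≈ 1.0461e+6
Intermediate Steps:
u(x, M) = -6 + sqrt(M**2 + x**2) (u(x, M) = -6 + sqrt(x**2 + M**2) = -6 + sqrt(M**2 + x**2))
o(F, r) = r*(-6 + 4*sqrt(5)) (o(F, r) = (-6 + sqrt(8**2 + 4**2))*r = (-6 + sqrt(64 + 16))*r = (-6 + sqrt(80))*r = (-6 + 4*sqrt(5))*r = r*(-6 + 4*sqrt(5)))
(-924 + o(-38, -14))*(1/2093 + D) - 1*181 = (-924 + 2*(-14)*(-3 + 2*sqrt(5)))*(1/2093 - 1084) - 1*181 = (-924 + (84 - 56*sqrt(5)))*(1/2093 - 1084) - 181 = (-840 - 56*sqrt(5))*(-2268811/2093) - 181 = (272257320/299 + 18150488*sqrt(5)/299) - 181 = 272203201/299 + 18150488*sqrt(5)/299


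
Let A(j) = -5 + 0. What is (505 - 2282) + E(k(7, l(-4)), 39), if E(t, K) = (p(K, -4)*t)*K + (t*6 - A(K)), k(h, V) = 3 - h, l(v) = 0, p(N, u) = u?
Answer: -1172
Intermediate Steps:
A(j) = -5
E(t, K) = 5 + 6*t - 4*K*t (E(t, K) = (-4*t)*K + (t*6 - 1*(-5)) = -4*K*t + (6*t + 5) = -4*K*t + (5 + 6*t) = 5 + 6*t - 4*K*t)
(505 - 2282) + E(k(7, l(-4)), 39) = (505 - 2282) + (5 + 6*(3 - 1*7) - 4*39*(3 - 1*7)) = -1777 + (5 + 6*(3 - 7) - 4*39*(3 - 7)) = -1777 + (5 + 6*(-4) - 4*39*(-4)) = -1777 + (5 - 24 + 624) = -1777 + 605 = -1172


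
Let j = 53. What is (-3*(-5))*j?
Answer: 795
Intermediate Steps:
(-3*(-5))*j = -3*(-5)*53 = 15*53 = 795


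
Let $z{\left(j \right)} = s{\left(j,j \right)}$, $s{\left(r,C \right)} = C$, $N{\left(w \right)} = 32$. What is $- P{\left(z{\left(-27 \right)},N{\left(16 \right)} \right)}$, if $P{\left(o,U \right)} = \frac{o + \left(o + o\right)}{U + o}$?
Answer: $\frac{81}{5} \approx 16.2$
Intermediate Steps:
$z{\left(j \right)} = j$
$P{\left(o,U \right)} = \frac{3 o}{U + o}$ ($P{\left(o,U \right)} = \frac{o + 2 o}{U + o} = \frac{3 o}{U + o}$)
$- P{\left(z{\left(-27 \right)},N{\left(16 \right)} \right)} = - \frac{3 \left(-27\right)}{32 - 27} = - \frac{3 \left(-27\right)}{5} = \left(-1\right) \left(- \frac{81}{5}\right) = \frac{81}{5}$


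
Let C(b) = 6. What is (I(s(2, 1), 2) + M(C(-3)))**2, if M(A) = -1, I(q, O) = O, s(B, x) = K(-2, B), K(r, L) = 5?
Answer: 1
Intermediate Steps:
s(B, x) = 5
(I(s(2, 1), 2) + M(C(-3)))**2 = (2 - 1)**2 = 1**2 = 1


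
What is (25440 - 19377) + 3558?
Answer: 9621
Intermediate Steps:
(25440 - 19377) + 3558 = 6063 + 3558 = 9621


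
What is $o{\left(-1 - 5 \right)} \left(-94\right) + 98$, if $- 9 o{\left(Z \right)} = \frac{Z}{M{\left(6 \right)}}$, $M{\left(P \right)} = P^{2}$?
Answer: $\frac{2599}{27} \approx 96.259$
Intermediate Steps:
$o{\left(Z \right)} = - \frac{Z}{324}$ ($o{\left(Z \right)} = - \frac{Z \frac{1}{6^{2}}}{9} = - \frac{Z \frac{1}{36}}{9} = - \frac{\frac{1}{36} Z}{9} = - \frac{Z}{324}$)
$o{\left(-1 - 5 \right)} \left(-94\right) + 98 = - \frac{-1 - 5}{324} \left(-94\right) + 98 = \left(- \frac{1}{324}\right) \left(-6\right) \left(-94\right) + 98 = \frac{1}{54} \left(-94\right) + 98 = - \frac{47}{27} + 98 = \frac{2599}{27}$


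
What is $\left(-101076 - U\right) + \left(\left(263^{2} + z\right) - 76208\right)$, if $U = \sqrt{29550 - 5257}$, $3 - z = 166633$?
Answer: $-274745 - \sqrt{24293} \approx -2.749 \cdot 10^{5}$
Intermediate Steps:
$z = -166630$ ($z = 3 - 166633 = -166630$)
$U = \sqrt{24293} \approx 155.86$
$\left(-101076 - U\right) + \left(\left(263^{2} + z\right) - 76208\right) = \left(-101076 - \sqrt{24293}\right) - \left(242838 - 69169\right) = \left(-101076 - \sqrt{24293}\right) + \left(\left(69169 - 166630\right) - 76208\right) = \left(-101076 - \sqrt{24293}\right) - 173669 = -274745 - \sqrt{24293}$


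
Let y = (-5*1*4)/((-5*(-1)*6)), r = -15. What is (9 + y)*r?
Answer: -125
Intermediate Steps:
y = -⅔ (y = (-5*4)/((5*6)) = -20/30 = -20*1/30 = -⅔ ≈ -0.66667)
(9 + y)*r = (9 - ⅔)*(-15) = (25/3)*(-15) = -125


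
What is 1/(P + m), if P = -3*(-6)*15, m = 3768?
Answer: 1/4038 ≈ 0.00024765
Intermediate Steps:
P = 270 (P = 18*15 = 270)
1/(P + m) = 1/(270 + 3768) = 1/4038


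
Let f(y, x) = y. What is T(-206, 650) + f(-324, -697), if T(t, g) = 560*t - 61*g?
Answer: -155334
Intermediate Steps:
T(t, g) = -61*g + 560*t
T(-206, 650) + f(-324, -697) = (-61*650 + 560*(-206)) - 324 = (-39650 - 115360) - 324 = -155010 - 324 = -155334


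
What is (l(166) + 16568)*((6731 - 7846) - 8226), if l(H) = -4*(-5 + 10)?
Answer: -154574868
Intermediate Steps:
l(H) = -20 (l(H) = -4*5 = -20)
(l(166) + 16568)*((6731 - 7846) - 8226) = (-20 + 16568)*((6731 - 7846) - 8226) = 16548*(-1115 - 8226) = 16548*(-9341) = -154574868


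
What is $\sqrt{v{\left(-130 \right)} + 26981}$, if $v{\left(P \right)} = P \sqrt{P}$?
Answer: $\sqrt{26981 - 130 i \sqrt{130}} \approx 164.32 - 4.5102 i$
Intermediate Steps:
$v{\left(P \right)} = P^{\frac{3}{2}}$
$\sqrt{v{\left(-130 \right)} + 26981} = \sqrt{\left(-130\right)^{\frac{3}{2}} + 26981} = \sqrt{- 130 i \sqrt{130} + 26981} = \sqrt{26981 - 130 i \sqrt{130}}$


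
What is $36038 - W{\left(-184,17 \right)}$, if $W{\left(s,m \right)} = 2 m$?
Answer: $36004$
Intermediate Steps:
$36038 - W{\left(-184,17 \right)} = 36038 - 2 \cdot 17 = 36038 - 34 = 36004$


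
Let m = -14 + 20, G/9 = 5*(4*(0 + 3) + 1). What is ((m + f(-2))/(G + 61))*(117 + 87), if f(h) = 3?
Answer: 54/19 ≈ 2.8421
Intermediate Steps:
G = 585 (G = 9*(5*(4*(0 + 3) + 1)) = 9*(5*(4*3 + 1)) = 9*(5*(12 + 1)) = 9*(5*13) = 9*65 = 585)
m = 6
((m + f(-2))/(G + 61))*(117 + 87) = ((6 + 3)/(585 + 61))*(117 + 87) = (9/646)*204 = 54/19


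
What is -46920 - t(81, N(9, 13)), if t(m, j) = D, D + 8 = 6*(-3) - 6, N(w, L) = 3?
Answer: -46888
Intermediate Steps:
D = -32 (D = -8 + (6*(-3) - 6) = -8 + (-18 - 6) = -8 - 24 = -32)
t(m, j) = -32
-46920 - t(81, N(9, 13)) = -46920 - 1*(-32) = -46920 + 32 = -46888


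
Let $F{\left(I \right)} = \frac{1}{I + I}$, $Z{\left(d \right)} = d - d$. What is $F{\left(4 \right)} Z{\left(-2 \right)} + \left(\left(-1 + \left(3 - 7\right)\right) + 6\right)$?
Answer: $1$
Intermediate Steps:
$Z{\left(d \right)} = 0$
$F{\left(I \right)} = \frac{1}{2 I}$
$F{\left(4 \right)} Z{\left(-2 \right)} + \left(\left(-1 + \left(3 - 7\right)\right) + 6\right) = \frac{1}{2 \cdot 4} \cdot 0 + \left(\left(-1 + \left(3 - 7\right)\right) + 6\right) = \frac{1}{2} \cdot \frac{1}{4} \cdot 0 + \left(\left(-1 - 4\right) + 6\right) = \frac{1}{8} \cdot 0 + \left(-5 + 6\right) = 0 + 1 = 1$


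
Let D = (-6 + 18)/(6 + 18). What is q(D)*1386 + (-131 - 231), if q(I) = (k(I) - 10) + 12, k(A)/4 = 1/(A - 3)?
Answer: 962/5 ≈ 192.40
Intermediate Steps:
k(A) = 4/(-3 + A) (k(A) = 4/(A - 3) = 4/(-3 + A))
D = 1/2 (D = 12/24 = 12*(1/24) = 1/2 ≈ 0.50000)
q(I) = 2 + 4/(-3 + I) (q(I) = (4/(-3 + I) - 10) + 12 = (-10 + 4/(-3 + I)) + 12 = 2 + 4/(-3 + I))
q(D)*1386 + (-131 - 231) = (2*(-1 + 1/2)/(-3 + 1/2))*1386 + (-131 - 231) = (2*(-1/2)/(-5/2))*1386 - 362 = (2*(-2/5)*(-1/2))*1386 - 362 = (2/5)*1386 - 362 = 2772/5 - 362 = 962/5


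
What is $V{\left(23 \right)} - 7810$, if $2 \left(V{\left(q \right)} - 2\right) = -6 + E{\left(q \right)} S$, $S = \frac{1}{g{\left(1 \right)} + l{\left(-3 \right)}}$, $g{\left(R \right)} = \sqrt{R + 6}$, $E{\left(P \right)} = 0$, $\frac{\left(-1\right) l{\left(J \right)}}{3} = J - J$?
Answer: $-7811$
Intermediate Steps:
$l{\left(J \right)} = 0$ ($l{\left(J \right)} = - 3 \left(J - J\right) = \left(-3\right) 0 = 0$)
$g{\left(R \right)} = \sqrt{6 + R}$
$S = \frac{\sqrt{7}}{7}$ ($S = \frac{1}{\sqrt{6 + 1} + 0} = \frac{1}{\sqrt{7} + 0} = \frac{1}{\sqrt{7}} = \frac{\sqrt{7}}{7} \approx 0.37796$)
$V{\left(q \right)} = -1$ ($V{\left(q \right)} = 2 + \frac{-6 + 0 \frac{\sqrt{7}}{7}}{2} = 2 + \frac{-6 + 0}{2} = 2 + \frac{1}{2} \left(-6\right) = 2 - 3 = -1$)
$V{\left(23 \right)} - 7810 = -1 - 7810 = -7811$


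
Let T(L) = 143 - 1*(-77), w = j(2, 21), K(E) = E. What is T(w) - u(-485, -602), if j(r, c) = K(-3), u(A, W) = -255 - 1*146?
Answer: 621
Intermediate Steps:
u(A, W) = -401 (u(A, W) = -255 - 146 = -401)
j(r, c) = -3
w = -3
T(L) = 220 (T(L) = 143 + 77 = 220)
T(w) - u(-485, -602) = 220 - 1*(-401) = 220 + 401 = 621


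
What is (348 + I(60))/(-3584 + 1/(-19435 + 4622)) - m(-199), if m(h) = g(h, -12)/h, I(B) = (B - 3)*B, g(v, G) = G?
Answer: -11744338932/10564868807 ≈ -1.1116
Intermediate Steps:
I(B) = B*(-3 + B) (I(B) = (-3 + B)*B = B*(-3 + B))
m(h) = -12/h
(348 + I(60))/(-3584 + 1/(-19435 + 4622)) - m(-199) = (348 + 60*(-3 + 60))/(-3584 + 1/(-19435 + 4622)) - (-12)/(-199) = (348 + 60*57)/(-3584 + 1/(-14813)) - (-12)*(-1)/199 = (348 + 3420)/(-3584 - 1/14813) - 1*12/199 = 3768/(-53089793/14813) - 12/199 = 3768*(-14813/53089793) - 12/199 = -55815384/53089793 - 12/199 = -11744338932/10564868807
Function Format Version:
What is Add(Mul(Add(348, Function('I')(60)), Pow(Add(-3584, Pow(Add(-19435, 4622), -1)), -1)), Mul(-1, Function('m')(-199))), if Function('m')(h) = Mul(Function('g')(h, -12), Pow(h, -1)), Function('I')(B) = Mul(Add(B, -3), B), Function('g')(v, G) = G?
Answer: Rational(-11744338932, 10564868807) ≈ -1.1116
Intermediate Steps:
Function('I')(B) = Mul(B, Add(-3, B)) (Function('I')(B) = Mul(Add(-3, B), B) = Mul(B, Add(-3, B)))
Function('m')(h) = Mul(-12, Pow(h, -1))
Add(Mul(Add(348, Function('I')(60)), Pow(Add(-3584, Pow(Add(-19435, 4622), -1)), -1)), Mul(-1, Function('m')(-199))) = Add(Mul(Add(348, Mul(60, Add(-3, 60))), Pow(Add(-3584, Pow(Add(-19435, 4622), -1)), -1)), Mul(-1, Mul(-12, Pow(-199, -1)))) = Add(Mul(Add(348, Mul(60, 57)), Pow(Add(-3584, Pow(-14813, -1)), -1)), Mul(-1, Mul(-12, Rational(-1, 199)))) = Add(Mul(Add(348, 3420), Pow(Add(-3584, Rational(-1, 14813)), -1)), Mul(-1, Rational(12, 199))) = Add(Mul(3768, Pow(Rational(-53089793, 14813), -1)), Rational(-12, 199)) = Add(Mul(3768, Rational(-14813, 53089793)), Rational(-12, 199)) = Add(Rational(-55815384, 53089793), Rational(-12, 199)) = Rational(-11744338932, 10564868807)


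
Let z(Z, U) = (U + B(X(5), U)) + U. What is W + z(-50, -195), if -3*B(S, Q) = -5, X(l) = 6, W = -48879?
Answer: -147802/3 ≈ -49267.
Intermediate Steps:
B(S, Q) = 5/3 (B(S, Q) = -⅓*(-5) = 5/3)
z(Z, U) = 5/3 + 2*U (z(Z, U) = (U + 5/3) + U = (5/3 + U) + U = 5/3 + 2*U)
W + z(-50, -195) = -48879 + (5/3 + 2*(-195)) = -48879 + (5/3 - 390) = -48879 - 1165/3 = -147802/3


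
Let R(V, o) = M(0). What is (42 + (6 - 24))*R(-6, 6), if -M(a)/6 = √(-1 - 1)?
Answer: -144*I*√2 ≈ -203.65*I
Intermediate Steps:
M(a) = -6*I*√2 (M(a) = -6*√(-1 - 1) = -6*I*√2)
R(V, o) = -6*I*√2
(42 + (6 - 24))*R(-6, 6) = (42 + (6 - 24))*(-6*I*√2) = (42 - 18)*(-6*I*√2) = 24*(-6*I*√2) = -144*I*√2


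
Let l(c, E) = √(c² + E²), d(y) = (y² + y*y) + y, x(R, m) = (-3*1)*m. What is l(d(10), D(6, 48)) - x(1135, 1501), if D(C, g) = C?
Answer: 4503 + 6*√1226 ≈ 4713.1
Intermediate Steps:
x(R, m) = -3*m
d(y) = y + 2*y² (d(y) = (y² + y²) + y = 2*y² + y = y + 2*y²)
l(c, E) = √(E² + c²)
l(d(10), D(6, 48)) - x(1135, 1501) = √(6² + (10*(1 + 2*10))²) - (-3)*1501 = √(36 + (10*(1 + 20))²) - 1*(-4503) = √(36 + (10*21)²) + 4503 = √(36 + 210²) + 4503 = √(36 + 44100) + 4503 = √44136 + 4503 = 6*√1226 + 4503 = 4503 + 6*√1226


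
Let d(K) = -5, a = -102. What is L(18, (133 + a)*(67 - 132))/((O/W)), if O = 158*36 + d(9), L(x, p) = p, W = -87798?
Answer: 176912970/5683 ≈ 31130.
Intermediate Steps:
O = 5683 (O = 158*36 - 5 = 5688 - 5 = 5683)
L(18, (133 + a)*(67 - 132))/((O/W)) = ((133 - 102)*(67 - 132))/((5683/(-87798))) = (31*(-65))/((5683*(-1/87798))) = -2015/(-5683/87798) = -2015*(-87798/5683) = 176912970/5683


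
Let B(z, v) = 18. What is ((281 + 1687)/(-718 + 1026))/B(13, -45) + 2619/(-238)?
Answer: -83639/7854 ≈ -10.649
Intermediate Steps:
((281 + 1687)/(-718 + 1026))/B(13, -45) + 2619/(-238) = ((281 + 1687)/(-718 + 1026))/18 + 2619/(-238) = (1968/308)*(1/18) + 2619*(-1/238) = (1968*(1/308))*(1/18) - 2619/238 = (492/77)*(1/18) - 2619/238 = 82/231 - 2619/238 = -83639/7854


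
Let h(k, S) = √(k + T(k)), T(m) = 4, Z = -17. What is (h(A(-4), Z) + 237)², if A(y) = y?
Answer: 56169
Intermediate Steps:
h(k, S) = √(4 + k) (h(k, S) = √(k + 4) = √(4 + k))
(h(A(-4), Z) + 237)² = (√(4 - 4) + 237)² = (√0 + 237)² = (0 + 237)² = 237² = 56169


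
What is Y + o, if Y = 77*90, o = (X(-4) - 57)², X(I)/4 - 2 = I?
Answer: 11155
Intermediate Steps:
X(I) = 8 + 4*I
o = 4225 (o = ((8 + 4*(-4)) - 57)² = ((8 - 16) - 57)² = (-8 - 57)² = (-65)² = 4225)
Y = 6930
Y + o = 6930 + 4225 = 11155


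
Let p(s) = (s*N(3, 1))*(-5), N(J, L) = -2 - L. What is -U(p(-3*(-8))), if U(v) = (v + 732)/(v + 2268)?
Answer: -91/219 ≈ -0.41552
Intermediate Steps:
p(s) = 15*s (p(s) = (s*(-2 - 1*1))*(-5) = (s*(-2 - 1))*(-5) = (s*(-3))*(-5) = -3*s*(-5) = 15*s)
U(v) = (732 + v)/(2268 + v)
-U(p(-3*(-8))) = -(732 + 15*(-3*(-8)))/(2268 + 15*(-3*(-8))) = -(732 + 15*24)/(2268 + 15*24) = -(732 + 360)/(2268 + 360) = -1092/2628 = -1*91/219 = -91/219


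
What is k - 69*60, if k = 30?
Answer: -4110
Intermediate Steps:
k - 69*60 = 30 - 69*60 = 30 - 4140 = -4110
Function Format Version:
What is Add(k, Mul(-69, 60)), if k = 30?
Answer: -4110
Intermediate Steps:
Add(k, Mul(-69, 60)) = Add(30, Mul(-69, 60)) = Add(30, -4140) = -4110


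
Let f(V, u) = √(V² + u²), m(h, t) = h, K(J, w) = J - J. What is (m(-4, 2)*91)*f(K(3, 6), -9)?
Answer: -3276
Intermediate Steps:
K(J, w) = 0
(m(-4, 2)*91)*f(K(3, 6), -9) = (-4*91)*√(0² + (-9)²) = -364*√(0 + 81) = -364*√81 = -364*9 = -3276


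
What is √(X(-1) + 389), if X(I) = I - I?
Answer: √389 ≈ 19.723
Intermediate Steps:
X(I) = 0
√(X(-1) + 389) = √(0 + 389) = √389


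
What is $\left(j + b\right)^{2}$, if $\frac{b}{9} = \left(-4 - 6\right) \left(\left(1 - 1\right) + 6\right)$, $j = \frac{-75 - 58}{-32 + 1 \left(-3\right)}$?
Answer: $\frac{7187761}{25} \approx 2.8751 \cdot 10^{5}$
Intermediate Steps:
$j = \frac{19}{5}$ ($j = - \frac{133}{-32 - 3} = - \frac{133}{-35} = \left(-133\right) \left(- \frac{1}{35}\right) = \frac{19}{5} \approx 3.8$)
$b = -540$ ($b = 9 \left(-4 - 6\right) \left(\left(1 - 1\right) + 6\right) = 9 \left(-4 - 6\right) \left(0 + 6\right) = 9 \left(\left(-10\right) 6\right) = 9 \left(-60\right) = -540$)
$\left(j + b\right)^{2} = \left(\frac{19}{5} - 540\right)^{2} = \left(- \frac{2681}{5}\right)^{2} = \frac{7187761}{25}$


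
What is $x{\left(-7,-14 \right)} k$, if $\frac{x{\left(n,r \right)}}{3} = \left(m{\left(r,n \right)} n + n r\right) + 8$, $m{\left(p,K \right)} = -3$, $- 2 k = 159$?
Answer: $- \frac{60579}{2} \approx -30290.0$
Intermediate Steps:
$k = - \frac{159}{2}$ ($k = \left(- \frac{1}{2}\right) 159 = - \frac{159}{2} \approx -79.5$)
$x{\left(n,r \right)} = 24 - 9 n + 3 n r$ ($x{\left(n,r \right)} = 3 \left(\left(- 3 n + n r\right) + 8\right) = 3 \left(8 - 3 n + n r\right) = 24 - 9 n + 3 n r$)
$x{\left(-7,-14 \right)} k = \left(24 - -63 + 3 \left(-7\right) \left(-14\right)\right) \left(- \frac{159}{2}\right) = \left(24 + 63 + 294\right) \left(- \frac{159}{2}\right) = 381 \left(- \frac{159}{2}\right) = - \frac{60579}{2}$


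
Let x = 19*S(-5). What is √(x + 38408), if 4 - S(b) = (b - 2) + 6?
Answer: √38503 ≈ 196.22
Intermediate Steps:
S(b) = -b (S(b) = 4 - ((b - 2) + 6) = 4 - ((-2 + b) + 6) = 4 - (4 + b) = 4 + (-4 - b) = -b)
x = 95 (x = 19*(-1*(-5)) = 19*5 = 95)
√(x + 38408) = √(95 + 38408) = √38503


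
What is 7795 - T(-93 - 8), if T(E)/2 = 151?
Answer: 7493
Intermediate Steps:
T(E) = 302 (T(E) = 2*151 = 302)
7795 - T(-93 - 8) = 7795 - 1*302 = 7795 - 302 = 7493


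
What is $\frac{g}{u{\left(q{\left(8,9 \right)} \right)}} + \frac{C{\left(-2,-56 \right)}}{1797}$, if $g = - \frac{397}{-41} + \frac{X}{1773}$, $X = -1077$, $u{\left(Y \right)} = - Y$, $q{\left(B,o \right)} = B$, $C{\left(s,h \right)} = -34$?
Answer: $- \frac{11160153}{9676246} \approx -1.1534$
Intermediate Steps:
$g = \frac{219908}{24231}$ ($g = - \frac{397}{-41} - \frac{1077}{1773} = \left(-397\right) \left(- \frac{1}{41}\right) - \frac{359}{591} = \frac{397}{41} - \frac{359}{591} = \frac{219908}{24231} \approx 9.0755$)
$\frac{g}{u{\left(q{\left(8,9 \right)} \right)}} + \frac{C{\left(-2,-56 \right)}}{1797} = \frac{219908}{24231 \left(\left(-1\right) 8\right)} - \frac{34}{1797} = \frac{219908}{24231 \left(-8\right)} - \frac{34}{1797} = \frac{219908}{24231} \left(- \frac{1}{8}\right) - \frac{34}{1797} = - \frac{54977}{48462} - \frac{34}{1797} = - \frac{11160153}{9676246}$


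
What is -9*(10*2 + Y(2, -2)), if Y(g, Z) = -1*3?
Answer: -153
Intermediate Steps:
Y(g, Z) = -3
-9*(10*2 + Y(2, -2)) = -9*(10*2 - 3) = -9*(20 - 3) = -9*17 = -153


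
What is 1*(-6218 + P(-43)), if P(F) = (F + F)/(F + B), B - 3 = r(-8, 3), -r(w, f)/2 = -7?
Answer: -80791/13 ≈ -6214.7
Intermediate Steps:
r(w, f) = 14 (r(w, f) = -2*(-7) = 14)
B = 17 (B = 3 + 14 = 17)
P(F) = 2*F/(17 + F) (P(F) = (F + F)/(F + 17) = (2*F)/(17 + F) = 2*F/(17 + F))
1*(-6218 + P(-43)) = 1*(-6218 + 2*(-43)/(17 - 43)) = 1*(-6218 + 2*(-43)/(-26)) = 1*(-6218 + 2*(-43)*(-1/26)) = 1*(-6218 + 43/13) = 1*(-80791/13) = -80791/13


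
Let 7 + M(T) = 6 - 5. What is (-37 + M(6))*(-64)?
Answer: 2752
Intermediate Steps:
M(T) = -6 (M(T) = -7 + (6 - 5) = -7 + 1 = -6)
(-37 + M(6))*(-64) = (-37 - 6)*(-64) = -43*(-64) = 2752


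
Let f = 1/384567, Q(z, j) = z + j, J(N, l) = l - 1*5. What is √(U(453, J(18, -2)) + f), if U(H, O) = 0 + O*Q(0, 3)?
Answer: I*√3105726942702/384567 ≈ 4.5826*I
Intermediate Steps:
J(N, l) = -5 + l (J(N, l) = l - 5 = -5 + l)
Q(z, j) = j + z
U(H, O) = 3*O (U(H, O) = 0 + O*(3 + 0) = 0 + O*3 = 0 + 3*O = 3*O)
f = 1/384567 ≈ 2.6003e-6
√(U(453, J(18, -2)) + f) = √(3*(-5 - 2) + 1/384567) = √(3*(-7) + 1/384567) = √(-21 + 1/384567) = √(-8075906/384567) = I*√3105726942702/384567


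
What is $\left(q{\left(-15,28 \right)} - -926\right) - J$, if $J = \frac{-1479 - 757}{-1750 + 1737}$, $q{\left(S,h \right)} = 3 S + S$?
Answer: $694$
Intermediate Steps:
$q{\left(S,h \right)} = 4 S$
$J = 172$ ($J = - \frac{2236}{-13} = \left(-2236\right) \left(- \frac{1}{13}\right) = 172$)
$\left(q{\left(-15,28 \right)} - -926\right) - J = \left(4 \left(-15\right) - -926\right) - 172 = \left(-60 + 926\right) - 172 = 866 - 172 = 694$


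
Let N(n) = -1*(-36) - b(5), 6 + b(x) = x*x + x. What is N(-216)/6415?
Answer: 12/6415 ≈ 0.0018706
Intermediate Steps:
b(x) = -6 + x + x² (b(x) = -6 + (x*x + x) = -6 + (x² + x) = -6 + (x + x²) = -6 + x + x²)
N(n) = 12 (N(n) = -1*(-36) - (-6 + 5 + 5²) = 36 - (-6 + 5 + 25) = 36 - 1*24 = 36 - 24 = 12)
N(-216)/6415 = 12/6415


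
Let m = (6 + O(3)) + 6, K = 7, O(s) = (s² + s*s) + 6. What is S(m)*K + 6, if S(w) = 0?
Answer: 6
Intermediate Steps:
O(s) = 6 + 2*s² (O(s) = (s² + s²) + 6 = 2*s² + 6 = 6 + 2*s²)
m = 36 (m = (6 + (6 + 2*3²)) + 6 = (6 + (6 + 2*9)) + 6 = (6 + (6 + 18)) + 6 = (6 + 24) + 6 = 30 + 6 = 36)
S(m)*K + 6 = 0*7 + 6 = 0 + 6 = 6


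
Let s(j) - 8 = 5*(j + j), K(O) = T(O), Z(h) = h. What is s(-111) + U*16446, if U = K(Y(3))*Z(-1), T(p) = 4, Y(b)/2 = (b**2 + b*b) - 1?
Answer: -66886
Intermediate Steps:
Y(b) = -2 + 4*b**2 (Y(b) = 2*((b**2 + b*b) - 1) = 2*((b**2 + b**2) - 1) = 2*(2*b**2 - 1) = 2*(-1 + 2*b**2) = -2 + 4*b**2)
K(O) = 4
s(j) = 8 + 10*j (s(j) = 8 + 5*(j + j) = 8 + 5*(2*j) = 8 + 10*j)
U = -4 (U = 4*(-1) = -4)
s(-111) + U*16446 = (8 + 10*(-111)) - 4*16446 = (8 - 1110) - 65784 = -1102 - 65784 = -66886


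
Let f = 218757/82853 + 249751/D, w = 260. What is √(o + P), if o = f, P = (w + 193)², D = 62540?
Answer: √1377471690931832884583765/2590813310 ≈ 453.01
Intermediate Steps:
f = 34373682383/5181626620 (f = 218757/82853 + 249751/62540 = 34373682383/5181626620 ≈ 6.6338)
P = 205209 (P = (260 + 193)² = 453² = 205209)
o = 34373682383/5181626620 ≈ 6.6338
√(o + P) = √(34373682383/5181626620 + 205209) = √(1063350790745963/5181626620) = √1377471690931832884583765/2590813310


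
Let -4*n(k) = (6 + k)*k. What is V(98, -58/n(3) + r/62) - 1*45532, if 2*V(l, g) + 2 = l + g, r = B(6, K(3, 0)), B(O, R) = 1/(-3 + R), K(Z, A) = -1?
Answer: -609064219/13392 ≈ -45480.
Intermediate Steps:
n(k) = -k*(6 + k)/4 (n(k) = -(6 + k)*k/4 = -k*(6 + k)/4)
r = -¼ (r = 1/(-3 - 1) = 1/(-4) = -¼ ≈ -0.25000)
V(l, g) = -1 + g/2 + l/2 (V(l, g) = -1 + (l + g)/2 = -1 + (g + l)/2 = -1 + (g/2 + l/2) = -1 + g/2 + l/2)
V(98, -58/n(3) + r/62) - 1*45532 = (-1 + (-58*(-4/(3*(6 + 3))) - ¼/62)/2 + (½)*98) - 1*45532 = (-1 + (-58/((-¼*3*9)) - ¼*1/62)/2 + 49) - 45532 = (-1 + (-58/(-27/4) - 1/248)/2 + 49) - 45532 = (-1 + (-58*(-4/27) - 1/248)/2 + 49) - 45532 = (-1 + (232/27 - 1/248)/2 + 49) - 45532 = (-1 + (½)*(57509/6696) + 49) - 45532 = (-1 + 57509/13392 + 49) - 45532 = 700325/13392 - 45532 = -609064219/13392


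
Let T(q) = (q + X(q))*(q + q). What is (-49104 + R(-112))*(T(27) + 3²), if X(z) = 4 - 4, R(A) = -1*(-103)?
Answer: -71884467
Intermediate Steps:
R(A) = 103
X(z) = 0
T(q) = 2*q² (T(q) = (q + 0)*(q + q) = q*(2*q) = 2*q²)
(-49104 + R(-112))*(T(27) + 3²) = (-49104 + 103)*(2*27² + 3²) = -49001*(2*729 + 9) = -49001*(1458 + 9) = -49001*1467 = -71884467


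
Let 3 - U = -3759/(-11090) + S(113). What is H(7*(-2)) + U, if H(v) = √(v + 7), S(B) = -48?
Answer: 561831/11090 + I*√7 ≈ 50.661 + 2.6458*I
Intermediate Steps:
H(v) = √(7 + v)
U = 561831/11090 (U = 3 - (-3759/(-11090) - 48) = 3 - (-3759*(-1/11090) - 48) = 3 - (3759/11090 - 48) = 3 - 1*(-528561/11090) = 3 + 528561/11090 = 561831/11090 ≈ 50.661)
H(7*(-2)) + U = √(7 + 7*(-2)) + 561831/11090 = √(7 - 14) + 561831/11090 = √(-7) + 561831/11090 = I*√7 + 561831/11090 = 561831/11090 + I*√7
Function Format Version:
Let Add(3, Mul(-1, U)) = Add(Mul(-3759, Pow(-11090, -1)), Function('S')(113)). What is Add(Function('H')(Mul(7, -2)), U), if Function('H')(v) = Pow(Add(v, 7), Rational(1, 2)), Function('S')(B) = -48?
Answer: Add(Rational(561831, 11090), Mul(I, Pow(7, Rational(1, 2)))) ≈ Add(50.661, Mul(2.6458, I))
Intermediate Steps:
Function('H')(v) = Pow(Add(7, v), Rational(1, 2))
U = Rational(561831, 11090) (U = Add(3, Mul(-1, Add(Mul(-3759, Pow(-11090, -1)), -48))) = Add(3, Mul(-1, Add(Mul(-3759, Rational(-1, 11090)), -48))) = Add(3, Mul(-1, Add(Rational(3759, 11090), -48))) = Add(3, Mul(-1, Rational(-528561, 11090))) = Add(3, Rational(528561, 11090)) = Rational(561831, 11090) ≈ 50.661)
Add(Function('H')(Mul(7, -2)), U) = Add(Pow(Add(7, Mul(7, -2)), Rational(1, 2)), Rational(561831, 11090)) = Add(Pow(Add(7, -14), Rational(1, 2)), Rational(561831, 11090)) = Add(Pow(-7, Rational(1, 2)), Rational(561831, 11090)) = Add(Mul(I, Pow(7, Rational(1, 2))), Rational(561831, 11090)) = Add(Rational(561831, 11090), Mul(I, Pow(7, Rational(1, 2))))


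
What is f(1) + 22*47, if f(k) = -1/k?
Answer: 1033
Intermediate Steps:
f(1) + 22*47 = -1/1 + 22*47 = -1*1 + 1034 = -1 + 1034 = 1033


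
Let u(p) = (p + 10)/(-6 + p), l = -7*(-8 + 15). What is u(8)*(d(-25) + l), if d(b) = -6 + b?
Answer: -720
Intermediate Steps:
l = -49 (l = -7*7 = -49)
u(p) = (10 + p)/(-6 + p)
u(8)*(d(-25) + l) = ((10 + 8)/(-6 + 8))*((-6 - 25) - 49) = (18/2)*(-31 - 49) = ((½)*18)*(-80) = 9*(-80) = -720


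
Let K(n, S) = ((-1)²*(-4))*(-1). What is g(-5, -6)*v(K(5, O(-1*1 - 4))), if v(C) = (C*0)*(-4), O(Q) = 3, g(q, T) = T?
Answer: 0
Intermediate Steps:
K(n, S) = 4 (K(n, S) = (1*(-4))*(-1) = -4*(-1) = 4)
v(C) = 0 (v(C) = 0*(-4) = 0)
g(-5, -6)*v(K(5, O(-1*1 - 4))) = -6*0 = 0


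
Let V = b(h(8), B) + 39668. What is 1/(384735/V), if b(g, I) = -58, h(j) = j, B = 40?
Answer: 7922/76947 ≈ 0.10295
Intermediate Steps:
V = 39610 (V = -58 + 39668 = 39610)
1/(384735/V) = 1/(384735/39610) = 1/(384735*(1/39610)) = 1/(76947/7922) = 7922/76947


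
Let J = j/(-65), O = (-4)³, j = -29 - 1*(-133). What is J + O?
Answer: -328/5 ≈ -65.600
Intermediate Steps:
j = 104 (j = -29 + 133 = 104)
O = -64
J = -8/5 (J = 104/(-65) = 104*(-1/65) = -8/5 ≈ -1.6000)
J + O = -8/5 - 64 = -328/5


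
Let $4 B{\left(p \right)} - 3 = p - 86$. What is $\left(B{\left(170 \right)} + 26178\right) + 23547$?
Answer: $\frac{198987}{4} \approx 49747.0$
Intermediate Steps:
$B{\left(p \right)} = - \frac{83}{4} + \frac{p}{4}$ ($B{\left(p \right)} = \frac{3}{4} + \frac{p - 86}{4} = \frac{3}{4} + \frac{-86 + p}{4} = \frac{3}{4} + \left(- \frac{43}{2} + \frac{p}{4}\right) = - \frac{83}{4} + \frac{p}{4}$)
$\left(B{\left(170 \right)} + 26178\right) + 23547 = \left(\left(- \frac{83}{4} + \frac{1}{4} \cdot 170\right) + 26178\right) + 23547 = \left(\left(- \frac{83}{4} + \frac{85}{2}\right) + 26178\right) + 23547 = \left(\frac{87}{4} + 26178\right) + 23547 = \frac{104799}{4} + 23547 = \frac{198987}{4}$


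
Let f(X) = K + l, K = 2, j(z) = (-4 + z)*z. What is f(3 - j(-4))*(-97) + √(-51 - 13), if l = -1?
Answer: -97 + 8*I ≈ -97.0 + 8.0*I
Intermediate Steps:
j(z) = z*(-4 + z)
f(X) = 1 (f(X) = 2 - 1 = 1)
f(3 - j(-4))*(-97) + √(-51 - 13) = 1*(-97) + √(-51 - 13) = -97 + √(-64) = -97 + 8*I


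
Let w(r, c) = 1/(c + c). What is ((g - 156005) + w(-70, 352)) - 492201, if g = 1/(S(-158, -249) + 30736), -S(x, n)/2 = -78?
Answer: -3524290828453/5436992 ≈ -6.4821e+5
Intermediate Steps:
w(r, c) = 1/(2*c)
S(x, n) = 156 (S(x, n) = -2*(-78) = 156)
g = 1/30892 (g = 1/(156 + 30736) = 1/30892 ≈ 3.2371e-5)
((g - 156005) + w(-70, 352)) - 492201 = ((1/30892 - 156005) + (½)/352) - 492201 = (-4819306459/30892 + (½)*(1/352)) - 492201 = (-4819306459/30892 + 1/704) - 492201 = -848197929061/5436992 - 492201 = -3524290828453/5436992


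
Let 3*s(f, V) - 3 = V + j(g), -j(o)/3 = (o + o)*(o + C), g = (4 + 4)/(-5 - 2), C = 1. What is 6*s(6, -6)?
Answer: -390/49 ≈ -7.9592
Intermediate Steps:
g = -8/7 (g = 8/(-7) = 8*(-⅐) = -8/7 ≈ -1.1429)
j(o) = -6*o*(1 + o) (j(o) = -3*(o + o)*(o + 1) = -3*2*o*(1 + o) = -6*o*(1 + o))
s(f, V) = 33/49 + V/3 (s(f, V) = 1 + (V - 6*(-8/7)*(1 - 8/7))/3 = 1 + (V - 6*(-8/7)*(-⅐))/3 = 1 + (V - 48/49)/3 = 1 + (-48/49 + V)/3 = 1 + (-16/49 + V/3) = 33/49 + V/3)
6*s(6, -6) = 6*(33/49 + (⅓)*(-6)) = 6*(33/49 - 2) = 6*(-65/49) = -390/49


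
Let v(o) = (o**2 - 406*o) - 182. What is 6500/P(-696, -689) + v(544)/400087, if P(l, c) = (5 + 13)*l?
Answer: -415585895/1253072484 ≈ -0.33165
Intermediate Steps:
v(o) = -182 + o**2 - 406*o
P(l, c) = 18*l
6500/P(-696, -689) + v(544)/400087 = 6500/((18*(-696))) + (-182 + 544**2 - 406*544)/400087 = 6500/(-12528) + (-182 + 295936 - 220864)*(1/400087) = 6500*(-1/12528) + 74890*(1/400087) = -1625/3132 + 74890/400087 = -415585895/1253072484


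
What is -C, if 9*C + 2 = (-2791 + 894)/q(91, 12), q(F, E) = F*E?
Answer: 583/1404 ≈ 0.41524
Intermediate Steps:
q(F, E) = E*F
C = -583/1404 (C = -2/9 + ((-2791 + 894)/((12*91)))/9 = -2/9 + (-1897/1092)/9 = -2/9 + (-1897*1/1092)/9 = -2/9 + (⅑)*(-271/156) = -2/9 - 271/1404 = -583/1404 ≈ -0.41524)
-C = -1*(-583/1404) = 583/1404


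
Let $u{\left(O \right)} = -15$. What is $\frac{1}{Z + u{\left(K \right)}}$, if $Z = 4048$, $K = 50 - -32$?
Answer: $\frac{1}{4033} \approx 0.00024795$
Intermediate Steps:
$K = 82$ ($K = 50 + 32 = 82$)
$\frac{1}{Z + u{\left(K \right)}} = \frac{1}{4048 - 15} = \frac{1}{4033}$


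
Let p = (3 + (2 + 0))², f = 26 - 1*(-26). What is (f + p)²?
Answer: 5929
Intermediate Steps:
f = 52 (f = 26 + 26 = 52)
p = 25 (p = (3 + 2)² = 5² = 25)
(f + p)² = (52 + 25)² = 77² = 5929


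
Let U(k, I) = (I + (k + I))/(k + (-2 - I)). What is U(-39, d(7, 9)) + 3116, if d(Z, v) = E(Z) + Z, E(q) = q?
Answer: 15581/5 ≈ 3116.2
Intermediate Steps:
d(Z, v) = 2*Z (d(Z, v) = Z + Z = 2*Z)
U(k, I) = (k + 2*I)/(-2 + k - I) (U(k, I) = (I + (I + k))/(-2 + k - I) = (k + 2*I)/(-2 + k - I))
U(-39, d(7, 9)) + 3116 = (-39 + 2*(2*7))/(-2 - 39 - 2*7) + 3116 = (-39 + 2*14)/(-2 - 39 - 1*14) + 3116 = (-39 + 28)/(-2 - 39 - 14) + 3116 = -11/(-55) + 3116 = -1/55*(-11) + 3116 = ⅕ + 3116 = 15581/5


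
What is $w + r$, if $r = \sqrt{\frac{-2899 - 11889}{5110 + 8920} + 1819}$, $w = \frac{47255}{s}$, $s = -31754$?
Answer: $- \frac{47255}{31754} + \frac{\sqrt{89461530365}}{7015} \approx 41.149$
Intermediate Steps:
$w = - \frac{47255}{31754}$ ($w = \frac{47255}{-31754} = 47255 \left(- \frac{1}{31754}\right) = - \frac{47255}{31754} \approx -1.4882$)
$r = \frac{\sqrt{89461530365}}{7015}$ ($r = \sqrt{- \frac{14788}{14030} + 1819} = \sqrt{\left(-14788\right) \frac{1}{14030} + 1819} = \sqrt{- \frac{7394}{7015} + 1819} = \sqrt{\frac{12752891}{7015}} = \frac{\sqrt{89461530365}}{7015} \approx 42.637$)
$w + r = - \frac{47255}{31754} + \frac{\sqrt{89461530365}}{7015}$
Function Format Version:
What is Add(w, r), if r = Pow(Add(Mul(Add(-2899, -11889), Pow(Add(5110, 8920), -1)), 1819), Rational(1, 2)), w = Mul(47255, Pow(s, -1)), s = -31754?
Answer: Add(Rational(-47255, 31754), Mul(Rational(1, 7015), Pow(89461530365, Rational(1, 2)))) ≈ 41.149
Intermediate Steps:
w = Rational(-47255, 31754) (w = Mul(47255, Pow(-31754, -1)) = Mul(47255, Rational(-1, 31754)) = Rational(-47255, 31754) ≈ -1.4882)
r = Mul(Rational(1, 7015), Pow(89461530365, Rational(1, 2))) (r = Pow(Add(Mul(-14788, Pow(14030, -1)), 1819), Rational(1, 2)) = Pow(Add(Mul(-14788, Rational(1, 14030)), 1819), Rational(1, 2)) = Pow(Add(Rational(-7394, 7015), 1819), Rational(1, 2)) = Pow(Rational(12752891, 7015), Rational(1, 2)) = Mul(Rational(1, 7015), Pow(89461530365, Rational(1, 2))) ≈ 42.637)
Add(w, r) = Add(Rational(-47255, 31754), Mul(Rational(1, 7015), Pow(89461530365, Rational(1, 2))))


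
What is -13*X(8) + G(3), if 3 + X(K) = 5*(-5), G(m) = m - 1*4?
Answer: 363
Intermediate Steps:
G(m) = -4 + m (G(m) = m - 4 = -4 + m)
X(K) = -28 (X(K) = -3 + 5*(-5) = -3 - 25 = -28)
-13*X(8) + G(3) = -13*(-28) + (-4 + 3) = 364 - 1 = 363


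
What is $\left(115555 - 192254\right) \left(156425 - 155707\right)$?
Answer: $-55069882$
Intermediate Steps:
$\left(115555 - 192254\right) \left(156425 - 155707\right) = \left(-76699\right) 718 = -55069882$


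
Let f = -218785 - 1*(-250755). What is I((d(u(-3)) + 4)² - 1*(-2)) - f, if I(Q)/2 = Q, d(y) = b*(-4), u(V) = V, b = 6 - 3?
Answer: -31838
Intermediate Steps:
b = 3
d(y) = -12 (d(y) = 3*(-4) = -12)
I(Q) = 2*Q
f = 31970 (f = -218785 + 250755 = 31970)
I((d(u(-3)) + 4)² - 1*(-2)) - f = 2*((-12 + 4)² - 1*(-2)) - 1*31970 = 2*((-8)² + 2) - 31970 = 2*(64 + 2) - 31970 = 2*66 - 31970 = 132 - 31970 = -31838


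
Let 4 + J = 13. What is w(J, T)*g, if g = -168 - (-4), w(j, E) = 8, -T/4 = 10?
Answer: -1312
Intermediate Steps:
J = 9 (J = -4 + 13 = 9)
T = -40 (T = -4*10 = -40)
g = -164 (g = -168 - 1*(-4) = -168 + 4 = -164)
w(J, T)*g = 8*(-164) = -1312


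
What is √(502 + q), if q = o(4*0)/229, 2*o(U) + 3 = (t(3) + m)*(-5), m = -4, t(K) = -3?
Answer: √26329046/229 ≈ 22.407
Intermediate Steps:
o(U) = 16 (o(U) = -3/2 + ((-3 - 4)*(-5))/2 = -3/2 + (-7*(-5))/2 = -3/2 + (½)*35 = -3/2 + 35/2 = 16)
q = 16/229 ≈ 0.069869
√(502 + q) = √(502 + 16/229) = √(114974/229) = √26329046/229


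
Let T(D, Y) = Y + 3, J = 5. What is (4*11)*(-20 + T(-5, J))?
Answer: -528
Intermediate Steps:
T(D, Y) = 3 + Y
(4*11)*(-20 + T(-5, J)) = (4*11)*(-20 + (3 + 5)) = 44*(-20 + 8) = 44*(-12) = -528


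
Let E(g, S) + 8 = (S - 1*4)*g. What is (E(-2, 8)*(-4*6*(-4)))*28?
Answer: -43008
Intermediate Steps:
E(g, S) = -8 + g*(-4 + S) (E(g, S) = -8 + (S - 1*4)*g = -8 + (S - 4)*g = -8 + (-4 + S)*g = -8 + g*(-4 + S))
(E(-2, 8)*(-4*6*(-4)))*28 = ((-8 - 4*(-2) + 8*(-2))*(-4*6*(-4)))*28 = ((-8 + 8 - 16)*(-24*(-4)))*28 = -16*96*28 = -1536*28 = -43008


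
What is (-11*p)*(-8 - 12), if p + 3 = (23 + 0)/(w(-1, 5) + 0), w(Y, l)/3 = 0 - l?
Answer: -2992/3 ≈ -997.33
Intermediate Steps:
w(Y, l) = -3*l (w(Y, l) = 3*(0 - l) = 3*(-l) = -3*l)
p = -68/15 (p = -3 + (23 + 0)/(-3*5 + 0) = -3 + 23/(-15 + 0) = -3 + 23/(-15) = -3 + 23*(-1/15) = -3 - 23/15 = -68/15 ≈ -4.5333)
(-11*p)*(-8 - 12) = (-11*(-68/15))*(-8 - 12) = (748/15)*(-20) = -2992/3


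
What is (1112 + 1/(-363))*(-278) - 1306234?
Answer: -586379032/363 ≈ -1.6154e+6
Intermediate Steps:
(1112 + 1/(-363))*(-278) - 1306234 = (1112 - 1/363)*(-278) - 1306234 = (403655/363)*(-278) - 1306234 = -112216090/363 - 1306234 = -586379032/363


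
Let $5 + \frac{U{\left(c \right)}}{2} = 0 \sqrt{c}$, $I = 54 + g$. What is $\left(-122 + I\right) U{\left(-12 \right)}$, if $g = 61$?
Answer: $70$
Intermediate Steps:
$I = 115$ ($I = 54 + 61 = 115$)
$U{\left(c \right)} = -10$ ($U{\left(c \right)} = -10 + 2 \cdot 0 \sqrt{c} = -10 + 2 \cdot 0 = -10 + 0 = -10$)
$\left(-122 + I\right) U{\left(-12 \right)} = \left(-122 + 115\right) \left(-10\right) = \left(-7\right) \left(-10\right) = 70$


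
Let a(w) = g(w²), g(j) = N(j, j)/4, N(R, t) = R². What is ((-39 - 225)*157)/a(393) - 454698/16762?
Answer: -1807765551732167/66641503623327 ≈ -27.127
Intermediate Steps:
g(j) = j²/4
a(w) = w⁴/4 (a(w) = (w²)²/4 = w⁴/4)
((-39 - 225)*157)/a(393) - 454698/16762 = ((-39 - 225)*157)/(((¼)*393⁴)) - 454698/16762 = (-264*157)/(((¼)*23854493601)) - 454698*1/16762 = -41448/23854493601/4 - 227349/8381 = -41448*4/23854493601 - 227349/8381 = -55264/7951497867 - 227349/8381 = -1807765551732167/66641503623327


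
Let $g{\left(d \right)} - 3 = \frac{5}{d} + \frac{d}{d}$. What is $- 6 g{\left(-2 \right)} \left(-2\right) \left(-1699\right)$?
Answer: $-30582$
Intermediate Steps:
$g{\left(d \right)} = 4 + \frac{5}{d}$ ($g{\left(d \right)} = 3 + \left(\frac{5}{d} + \frac{d}{d}\right) = 3 + \left(\frac{5}{d} + 1\right) = 3 + \left(1 + \frac{5}{d}\right) = 4 + \frac{5}{d}$)
$- 6 g{\left(-2 \right)} \left(-2\right) \left(-1699\right) = - 6 \left(4 + \frac{5}{-2}\right) \left(-2\right) \left(-1699\right) = - 6 \left(4 + 5 \left(- \frac{1}{2}\right)\right) \left(-2\right) \left(-1699\right) = - 6 \left(4 - \frac{5}{2}\right) \left(-2\right) \left(-1699\right) = \left(-6\right) \frac{3}{2} \left(-2\right) \left(-1699\right) = \left(-9\right) \left(-2\right) \left(-1699\right) = 18 \left(-1699\right) = -30582$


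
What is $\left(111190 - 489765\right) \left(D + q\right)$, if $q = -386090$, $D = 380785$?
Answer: $2008340375$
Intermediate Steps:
$\left(111190 - 489765\right) \left(D + q\right) = \left(111190 - 489765\right) \left(380785 - 386090\right) = \left(-378575\right) \left(-5305\right) = 2008340375$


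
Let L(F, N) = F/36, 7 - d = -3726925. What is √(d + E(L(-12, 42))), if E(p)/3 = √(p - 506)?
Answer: √(3726932 + 7*I*√93) ≈ 1930.5 + 0.02*I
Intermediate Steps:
d = 3726932 (d = 7 - 1*(-3726925) = 7 + 3726925 = 3726932)
L(F, N) = F/36 (L(F, N) = F*(1/36) = F/36)
E(p) = 3*√(-506 + p) (E(p) = 3*√(p - 506) = 3*√(-506 + p))
√(d + E(L(-12, 42))) = √(3726932 + 3*√(-506 + (1/36)*(-12))) = √(3726932 + 3*√(-506 - ⅓)) = √(3726932 + 3*√(-1519/3)) = √(3726932 + 3*(7*I*√93/3)) = √(3726932 + 7*I*√93)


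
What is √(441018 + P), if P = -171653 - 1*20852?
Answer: √248513 ≈ 498.51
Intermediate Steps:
P = -192505 (P = -171653 - 20852 = -192505)
√(441018 + P) = √(441018 - 192505) = √248513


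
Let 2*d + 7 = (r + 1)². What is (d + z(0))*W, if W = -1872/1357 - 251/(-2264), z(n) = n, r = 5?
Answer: -113030429/6144496 ≈ -18.395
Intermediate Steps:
W = -3897601/3072248 (W = -1872*1/1357 - 251*(-1/2264) = -1872/1357 + 251/2264 = -3897601/3072248 ≈ -1.2686)
d = 29/2 (d = -7/2 + (5 + 1)²/2 = -7/2 + (½)*6² = -7/2 + (½)*36 = -7/2 + 18 = 29/2 ≈ 14.500)
(d + z(0))*W = (29/2 + 0)*(-3897601/3072248) = (29/2)*(-3897601/3072248) = -113030429/6144496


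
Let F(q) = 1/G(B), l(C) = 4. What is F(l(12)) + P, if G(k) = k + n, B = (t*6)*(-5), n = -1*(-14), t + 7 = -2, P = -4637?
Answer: -1316907/284 ≈ -4637.0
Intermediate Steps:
t = -9 (t = -7 - 2 = -9)
n = 14
B = 270 (B = -9*6*(-5) = -54*(-5) = 270)
G(k) = 14 + k (G(k) = k + 14 = 14 + k)
F(q) = 1/284 (F(q) = 1/(14 + 270) = 1/284)
F(l(12)) + P = 1/284 - 4637 = -1316907/284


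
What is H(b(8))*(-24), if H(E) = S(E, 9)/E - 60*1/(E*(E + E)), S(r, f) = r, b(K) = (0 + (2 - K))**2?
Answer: -211/9 ≈ -23.444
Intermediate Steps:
b(K) = (2 - K)**2
H(E) = 1 - 30/E**2 (H(E) = E/E - 60*1/(E*(E + E)) = 1 - 60*1/(2*E**2) = 1 - 30/E**2)
H(b(8))*(-24) = (1 - 30/(-2 + 8)**4)*(-24) = (1 - 30/(6**2)**2)*(-24) = (1 - 30/36**2)*(-24) = (1 - 30*1/1296)*(-24) = (1 - 5/216)*(-24) = (211/216)*(-24) = -211/9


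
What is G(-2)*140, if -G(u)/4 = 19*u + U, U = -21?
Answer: 33040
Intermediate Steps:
G(u) = 84 - 76*u (G(u) = -4*(19*u - 21) = -4*(-21 + 19*u) = 84 - 76*u)
G(-2)*140 = (84 - 76*(-2))*140 = (84 + 152)*140 = 236*140 = 33040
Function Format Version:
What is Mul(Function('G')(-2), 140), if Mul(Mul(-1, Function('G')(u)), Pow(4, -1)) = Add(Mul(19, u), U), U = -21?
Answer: 33040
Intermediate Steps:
Function('G')(u) = Add(84, Mul(-76, u)) (Function('G')(u) = Mul(-4, Add(Mul(19, u), -21)) = Mul(-4, Add(-21, Mul(19, u))) = Add(84, Mul(-76, u)))
Mul(Function('G')(-2), 140) = Mul(Add(84, Mul(-76, -2)), 140) = Mul(Add(84, 152), 140) = Mul(236, 140) = 33040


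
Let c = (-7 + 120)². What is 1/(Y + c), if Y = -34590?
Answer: -1/21821 ≈ -4.5827e-5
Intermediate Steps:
c = 12769 (c = 113² = 12769)
1/(Y + c) = 1/(-34590 + 12769) = 1/(-21821) = -1/21821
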